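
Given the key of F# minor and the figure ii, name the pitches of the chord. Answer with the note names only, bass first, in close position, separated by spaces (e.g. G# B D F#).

G# B D#

Scale degree 2 in F# minor is G#; here the chord built on it is altered to a minor triad. ii is the minor supertonic, borrowed from the parallel major (the Dorian ii).
So the chord is G#-B-D#, a minor triad.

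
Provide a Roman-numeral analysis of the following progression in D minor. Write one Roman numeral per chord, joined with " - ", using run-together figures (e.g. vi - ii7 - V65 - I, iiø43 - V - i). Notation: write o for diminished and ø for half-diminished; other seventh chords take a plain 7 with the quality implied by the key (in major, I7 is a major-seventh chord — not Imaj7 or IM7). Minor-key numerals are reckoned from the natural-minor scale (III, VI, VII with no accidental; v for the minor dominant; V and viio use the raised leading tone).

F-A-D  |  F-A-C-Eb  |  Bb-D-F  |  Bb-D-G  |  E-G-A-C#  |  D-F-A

i6 - V7/VI - VI - iv6 - V43 - i

F-A-D has root D, degree 1 in D minor, so i6.
F-A-C-Eb: a dominant seventh chord on F, the applied dominant of VI → V7/VI.
Bb-D-F: root Bb is the submediant; major triad there is VI.
Bb-D-G: minor triad on G = scale degree 4 → iv6.
E-G-A-C# has root A, degree 5 in D minor, so V43.
D-F-A has root D, degree 1 in D minor, so i.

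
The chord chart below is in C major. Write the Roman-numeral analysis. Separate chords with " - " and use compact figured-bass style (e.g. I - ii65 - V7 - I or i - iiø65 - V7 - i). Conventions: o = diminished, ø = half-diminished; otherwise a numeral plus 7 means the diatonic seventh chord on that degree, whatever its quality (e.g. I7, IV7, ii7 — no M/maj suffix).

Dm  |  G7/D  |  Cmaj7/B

ii - V43 - I42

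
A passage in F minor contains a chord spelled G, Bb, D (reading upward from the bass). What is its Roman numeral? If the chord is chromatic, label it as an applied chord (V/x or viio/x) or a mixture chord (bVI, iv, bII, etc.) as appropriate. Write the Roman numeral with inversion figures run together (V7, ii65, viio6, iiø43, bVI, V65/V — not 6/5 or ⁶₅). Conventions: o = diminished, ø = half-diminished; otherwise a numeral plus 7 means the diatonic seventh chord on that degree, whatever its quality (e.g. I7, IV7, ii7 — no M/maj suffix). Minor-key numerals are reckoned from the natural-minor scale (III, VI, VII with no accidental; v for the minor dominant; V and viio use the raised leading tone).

ii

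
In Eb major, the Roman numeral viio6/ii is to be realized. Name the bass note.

G

The applied chord viio6/ii is rooted on E: E-G-Bb.
The figure 6 means first inversion — the third is in the bass.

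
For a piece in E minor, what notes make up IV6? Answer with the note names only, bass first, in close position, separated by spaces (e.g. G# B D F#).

C# E A

IV6 is the major subdominant, borrowed from the parallel major. In E minor that root is A.
So the chord is A-C#-E, a major triad.
The figured bass 6 indicates first inversion, placing the third (C#) in the bass: C#-E-A.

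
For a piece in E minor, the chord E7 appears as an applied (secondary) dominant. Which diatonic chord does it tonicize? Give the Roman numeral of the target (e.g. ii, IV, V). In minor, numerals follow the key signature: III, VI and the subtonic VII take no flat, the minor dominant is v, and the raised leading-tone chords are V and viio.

The chord is a dominant seventh chord on E.
A dominant resolves down a perfect fifth: E → A. In E minor, A is scale degree 4, i.e. iv.

iv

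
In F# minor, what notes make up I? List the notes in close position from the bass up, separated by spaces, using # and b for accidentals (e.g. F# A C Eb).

F# A# C#

Scale degree 1 in F# minor is F#; here the chord built on it is altered to a major triad. I is the major tonic (Picardy third), borrowed from the parallel major.
So the chord is F#-A#-C#.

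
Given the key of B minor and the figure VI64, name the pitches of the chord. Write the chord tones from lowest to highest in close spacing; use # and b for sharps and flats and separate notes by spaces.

In B minor, the submediant is G, and the diatonic chord built there is a major triad.
That chord is spelled G-B-D.
The figured bass 64 indicates second inversion, placing the fifth (D) in the bass: D-G-B.

D G B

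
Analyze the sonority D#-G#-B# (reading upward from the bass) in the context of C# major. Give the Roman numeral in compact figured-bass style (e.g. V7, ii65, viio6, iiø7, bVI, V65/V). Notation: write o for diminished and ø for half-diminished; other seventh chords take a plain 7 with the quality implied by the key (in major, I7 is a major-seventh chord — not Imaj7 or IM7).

V64

Stacked in thirds the chord is G#-B#-D#: a major triad on G#.
G# is scale degree 5 in C# major, and a major triad on that degree is written V.
With D# in the bass the chord is in second inversion, so the figured bass is 64.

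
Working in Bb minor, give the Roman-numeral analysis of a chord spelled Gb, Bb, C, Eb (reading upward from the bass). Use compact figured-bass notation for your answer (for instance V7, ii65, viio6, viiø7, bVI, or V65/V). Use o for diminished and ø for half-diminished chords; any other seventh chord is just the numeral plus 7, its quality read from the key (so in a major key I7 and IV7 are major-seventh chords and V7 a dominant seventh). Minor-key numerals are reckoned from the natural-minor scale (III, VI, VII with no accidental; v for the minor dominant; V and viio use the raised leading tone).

iiø43

Stacked in thirds the chord is C-Eb-Gb-Bb: a half-diminished seventh chord on C.
C is scale degree 2 in Bb minor, and a half-diminished seventh chord on that degree is written iiø7.
With Gb in the bass the chord is in second inversion, so the figured bass is 43.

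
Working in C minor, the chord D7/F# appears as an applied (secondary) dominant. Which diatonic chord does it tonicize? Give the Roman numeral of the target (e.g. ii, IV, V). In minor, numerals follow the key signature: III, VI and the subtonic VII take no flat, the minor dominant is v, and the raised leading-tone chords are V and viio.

V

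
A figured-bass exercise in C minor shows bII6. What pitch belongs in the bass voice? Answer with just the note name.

bII in C minor has root Db; the chord is Db-F-Ab.
The figure 6 means first inversion — the third is in the bass.

F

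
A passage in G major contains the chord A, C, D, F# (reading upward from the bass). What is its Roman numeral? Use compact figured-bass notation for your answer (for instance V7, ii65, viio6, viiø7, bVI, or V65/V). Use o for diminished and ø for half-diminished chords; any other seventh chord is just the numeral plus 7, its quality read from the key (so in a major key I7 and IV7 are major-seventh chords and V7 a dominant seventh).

V43

The pitches D-F#-A-C form a dominant seventh chord rooted on D.
D is scale degree 5 in G major, and a dominant seventh chord on that degree is written V7.
With A in the bass the chord is in second inversion, so the figured bass is 43.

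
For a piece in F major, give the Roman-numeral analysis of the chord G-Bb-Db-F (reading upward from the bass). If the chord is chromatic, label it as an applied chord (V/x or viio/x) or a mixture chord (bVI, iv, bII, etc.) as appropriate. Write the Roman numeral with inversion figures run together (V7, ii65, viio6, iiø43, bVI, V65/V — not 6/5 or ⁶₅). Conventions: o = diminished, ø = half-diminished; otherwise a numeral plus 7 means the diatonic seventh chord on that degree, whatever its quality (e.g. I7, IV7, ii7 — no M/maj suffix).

iiø7

Stacked in thirds the chord is G-Bb-Db-F: a half-diminished seventh chord on G.
G is the second degree of F major. This is the half-diminished supertonic seventh, borrowed from the parallel minor.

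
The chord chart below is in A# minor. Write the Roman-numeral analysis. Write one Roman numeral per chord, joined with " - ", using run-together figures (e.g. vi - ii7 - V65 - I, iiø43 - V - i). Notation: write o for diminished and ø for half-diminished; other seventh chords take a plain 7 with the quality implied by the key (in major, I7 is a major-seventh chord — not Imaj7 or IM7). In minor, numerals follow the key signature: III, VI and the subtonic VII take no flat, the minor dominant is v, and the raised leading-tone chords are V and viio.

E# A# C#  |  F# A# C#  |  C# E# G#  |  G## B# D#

E#-A#-C#: minor triad on A# = scale degree 1 → i64.
F#-A#-C#: root F# is the submediant; major triad there is VI.
C#-E#-G#: major triad on C# = scale degree 3 → III.
G##-B#-D#: diminished triad on G## = scale degree 7 → viio.

i64 - VI - III - viio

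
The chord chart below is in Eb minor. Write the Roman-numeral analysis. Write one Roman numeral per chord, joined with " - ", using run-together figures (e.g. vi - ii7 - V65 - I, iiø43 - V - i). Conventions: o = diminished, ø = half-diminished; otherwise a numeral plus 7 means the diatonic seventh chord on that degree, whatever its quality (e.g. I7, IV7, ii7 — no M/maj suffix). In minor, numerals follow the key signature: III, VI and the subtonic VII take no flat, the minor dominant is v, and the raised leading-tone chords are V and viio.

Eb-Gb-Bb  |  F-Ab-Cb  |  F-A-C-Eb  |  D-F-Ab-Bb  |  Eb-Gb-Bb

i - iio - V7/V - V65 - i

Eb-Gb-Bb: minor triad on Eb = scale degree 1 → i.
F-Ab-Cb: root F is the supertonic; diminished triad there is iio.
F-A-C-Eb: a dominant seventh chord on F, the applied dominant of V → V7/V.
D-F-Ab-Bb: root Bb is the dominant; dominant seventh chord there is V65.
Eb-Gb-Bb: root Eb is the tonic; minor triad there is i.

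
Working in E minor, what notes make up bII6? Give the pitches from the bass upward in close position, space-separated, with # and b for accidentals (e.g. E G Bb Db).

A C F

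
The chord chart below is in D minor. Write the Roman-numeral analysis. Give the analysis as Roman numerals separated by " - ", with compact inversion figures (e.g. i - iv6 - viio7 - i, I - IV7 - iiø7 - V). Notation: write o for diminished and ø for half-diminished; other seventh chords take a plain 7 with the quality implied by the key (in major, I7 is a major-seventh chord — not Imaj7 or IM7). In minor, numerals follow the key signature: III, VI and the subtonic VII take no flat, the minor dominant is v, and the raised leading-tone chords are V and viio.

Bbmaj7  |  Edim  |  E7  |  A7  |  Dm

VI7 - iio - V7/V - V7 - i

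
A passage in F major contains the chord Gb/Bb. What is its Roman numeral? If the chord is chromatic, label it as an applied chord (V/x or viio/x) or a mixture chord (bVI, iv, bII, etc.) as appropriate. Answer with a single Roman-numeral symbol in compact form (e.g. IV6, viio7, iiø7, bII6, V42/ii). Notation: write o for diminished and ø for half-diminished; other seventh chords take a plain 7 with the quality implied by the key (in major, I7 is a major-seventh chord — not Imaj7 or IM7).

Stacked in thirds the chord is Gb-Bb-Db: a major triad on Gb.
Gb is the lowered second degree of F major (diatonic 2 would be G). This is the Neapolitan sixth — a major triad on the lowered second degree, here in its customary first inversion.
With Bb in the bass the chord is in first inversion, so the figured bass is 6.

bII6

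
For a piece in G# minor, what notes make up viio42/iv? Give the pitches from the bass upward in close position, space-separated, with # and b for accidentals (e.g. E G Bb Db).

A B# D# F#

The slash marks an applied leading-tone chord: viio of iv. In G# minor, iv is C#, so the leading tone to it is B#, a half step below.
Building a fully diminished seventh chord on B# gives B#-D#-F#-A.
With the 42 figure the chord is in third inversion; from the bass A upward in close position it reads A-B#-D#-F#.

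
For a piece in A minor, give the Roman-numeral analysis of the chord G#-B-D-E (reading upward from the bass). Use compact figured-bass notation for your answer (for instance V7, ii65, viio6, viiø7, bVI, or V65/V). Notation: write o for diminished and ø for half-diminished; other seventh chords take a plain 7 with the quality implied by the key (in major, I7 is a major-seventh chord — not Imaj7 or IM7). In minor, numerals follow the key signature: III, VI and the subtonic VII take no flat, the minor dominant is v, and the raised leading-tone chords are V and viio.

Stacked in thirds the chord is E-G#-B-D: a dominant seventh chord on E.
E is scale degree 5 in A minor, and a dominant seventh chord on that degree is written V7.
With G# in the bass the chord is in first inversion, so the figured bass is 65.

V65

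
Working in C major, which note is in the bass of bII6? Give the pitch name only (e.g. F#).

F

bII in C major has root Db; the chord is Db-F-Ab.
The figure 6 means first inversion — the third is in the bass.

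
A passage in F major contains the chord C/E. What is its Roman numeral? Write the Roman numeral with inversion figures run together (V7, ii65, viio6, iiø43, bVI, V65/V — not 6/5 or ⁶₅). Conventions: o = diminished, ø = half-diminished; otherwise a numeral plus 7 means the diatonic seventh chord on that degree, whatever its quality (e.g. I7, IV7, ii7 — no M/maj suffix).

Stacked in thirds the chord is C-E-G: a major triad on C.
In F major, C is the dominant; the diatonic major triad there is V.
With E in the bass the chord is in first inversion, so the figured bass is 6.

V6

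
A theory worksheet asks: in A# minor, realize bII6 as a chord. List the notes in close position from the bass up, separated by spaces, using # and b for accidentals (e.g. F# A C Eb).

bII6 is the Neapolitan sixth — a major triad on the lowered second degree, here in its customary first inversion. In A# minor that root is B.
So the chord is B-D#-F#, a major triad.
With the 6 figure the chord is in first inversion; from the bass D# upward in close position it reads D#-F#-B.

D# F# B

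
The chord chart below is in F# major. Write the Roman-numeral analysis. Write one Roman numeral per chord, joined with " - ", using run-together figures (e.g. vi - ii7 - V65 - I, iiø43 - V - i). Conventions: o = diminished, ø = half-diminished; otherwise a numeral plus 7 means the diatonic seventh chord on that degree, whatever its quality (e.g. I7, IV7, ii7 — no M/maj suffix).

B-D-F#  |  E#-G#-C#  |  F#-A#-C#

iv - V6 - I

B-D-F#: B with this quality isn't in the key; it's iv, borrowed from the parallel minor.
E#-G#-C# has root C#, degree 5 in F# major, so V6.
F#-A#-C#: root F# is the tonic; major triad there is I.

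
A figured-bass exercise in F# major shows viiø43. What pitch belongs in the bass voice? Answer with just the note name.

viiø in F# major has root E#; the chord is E#-G#-B-D#.
The figure 43 means second inversion — the fifth is in the bass.

B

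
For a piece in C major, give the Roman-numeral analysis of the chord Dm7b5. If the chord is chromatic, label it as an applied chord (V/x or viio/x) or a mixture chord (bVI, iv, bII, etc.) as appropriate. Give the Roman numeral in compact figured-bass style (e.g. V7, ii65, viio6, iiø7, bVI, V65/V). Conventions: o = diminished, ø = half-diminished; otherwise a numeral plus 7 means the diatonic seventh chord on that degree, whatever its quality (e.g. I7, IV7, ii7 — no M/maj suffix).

iiø7

The pitches D-F-Ab-C form a half-diminished seventh chord rooted on D.
D is the second degree of C major. This is the half-diminished supertonic seventh, borrowed from the parallel minor.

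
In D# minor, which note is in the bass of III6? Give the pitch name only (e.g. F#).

III in D# minor has root F#; the chord is F#-A#-C#.
The figure 6 means first inversion — the third is in the bass.

A#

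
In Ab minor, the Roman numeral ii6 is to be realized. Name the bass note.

Db

ii in Ab minor has root Bb; the chord is Bb-Db-F.
The figure 6 means first inversion — the third is in the bass.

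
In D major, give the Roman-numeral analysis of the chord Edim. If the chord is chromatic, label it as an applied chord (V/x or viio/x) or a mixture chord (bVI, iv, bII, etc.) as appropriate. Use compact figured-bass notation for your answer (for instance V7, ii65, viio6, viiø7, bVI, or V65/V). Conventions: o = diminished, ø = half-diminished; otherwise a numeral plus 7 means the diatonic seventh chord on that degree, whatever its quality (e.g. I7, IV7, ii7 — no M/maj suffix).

iio

The pitches E-G-Bb form a diminished triad rooted on E.
E is the second degree of D major. This is the diminished supertonic triad, borrowed from the parallel minor.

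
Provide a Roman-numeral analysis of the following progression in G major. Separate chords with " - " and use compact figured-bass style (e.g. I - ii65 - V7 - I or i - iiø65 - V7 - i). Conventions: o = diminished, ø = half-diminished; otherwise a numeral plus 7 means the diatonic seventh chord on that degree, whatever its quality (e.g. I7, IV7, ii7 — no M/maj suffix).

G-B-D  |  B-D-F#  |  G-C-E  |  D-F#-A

G-B-D: root G is the tonic; major triad there is I.
B-D-F# has root B, degree 3 in G major, so iii.
G-C-E: major triad on C = scale degree 4 → IV64.
D-F#-A has root D, degree 5 in G major, so V.

I - iii - IV64 - V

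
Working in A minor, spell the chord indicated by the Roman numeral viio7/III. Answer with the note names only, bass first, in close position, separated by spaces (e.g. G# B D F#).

B D F Ab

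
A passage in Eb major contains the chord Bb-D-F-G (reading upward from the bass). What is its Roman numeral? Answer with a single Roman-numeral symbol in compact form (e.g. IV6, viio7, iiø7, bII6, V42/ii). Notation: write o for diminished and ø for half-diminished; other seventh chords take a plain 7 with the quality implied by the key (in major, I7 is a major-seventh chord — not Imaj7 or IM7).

iii65

The pitches G-Bb-D-F form a minor seventh chord rooted on G.
In Eb major, G is the mediant; the diatonic minor seventh chord there is iii7.
With Bb in the bass the chord is in first inversion, so the figured bass is 65.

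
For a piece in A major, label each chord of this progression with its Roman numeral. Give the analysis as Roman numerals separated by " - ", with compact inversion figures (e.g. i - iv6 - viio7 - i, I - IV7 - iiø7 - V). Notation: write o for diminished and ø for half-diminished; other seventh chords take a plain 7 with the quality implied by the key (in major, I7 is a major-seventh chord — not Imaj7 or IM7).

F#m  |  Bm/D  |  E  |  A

vi - ii6 - V - I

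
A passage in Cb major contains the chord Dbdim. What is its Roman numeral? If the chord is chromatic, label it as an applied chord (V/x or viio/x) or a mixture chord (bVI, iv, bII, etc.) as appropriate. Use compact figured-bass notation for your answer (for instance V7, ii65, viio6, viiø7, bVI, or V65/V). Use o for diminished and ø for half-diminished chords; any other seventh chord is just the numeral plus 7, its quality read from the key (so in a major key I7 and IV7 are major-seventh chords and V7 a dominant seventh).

The pitches Db-Fb-Abb form a diminished triad rooted on Db.
Db is the second degree of Cb major. This is the diminished supertonic triad, borrowed from the parallel minor.

iio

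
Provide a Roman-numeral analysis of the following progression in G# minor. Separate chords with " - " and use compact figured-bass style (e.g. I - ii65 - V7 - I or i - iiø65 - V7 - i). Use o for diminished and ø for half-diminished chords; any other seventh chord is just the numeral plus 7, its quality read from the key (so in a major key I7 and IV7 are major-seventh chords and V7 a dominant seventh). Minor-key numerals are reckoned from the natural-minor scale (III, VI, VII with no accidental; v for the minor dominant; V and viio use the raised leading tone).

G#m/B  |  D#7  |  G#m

i6 - V7 - i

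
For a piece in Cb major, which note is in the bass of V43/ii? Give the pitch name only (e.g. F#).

Eb

The applied chord V43/ii is rooted on Ab: Ab-C-Eb-Gb.
The figure 43 means second inversion — the fifth is in the bass.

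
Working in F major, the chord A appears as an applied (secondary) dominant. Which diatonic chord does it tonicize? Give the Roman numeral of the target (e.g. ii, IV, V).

vi

The chord is a major triad on A.
A dominant resolves down a perfect fifth: A → D. In F major, D is scale degree 6, i.e. vi.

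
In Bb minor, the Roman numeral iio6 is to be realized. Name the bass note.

Eb

iio in Bb minor has root C; the chord is C-Eb-Gb.
The figure 6 means first inversion — the third is in the bass.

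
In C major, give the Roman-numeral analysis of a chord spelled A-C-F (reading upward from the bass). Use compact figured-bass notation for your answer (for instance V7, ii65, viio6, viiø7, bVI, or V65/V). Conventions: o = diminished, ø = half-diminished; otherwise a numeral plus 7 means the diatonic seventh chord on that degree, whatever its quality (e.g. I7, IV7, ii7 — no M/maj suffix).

IV6

The pitches F-A-C form a major triad rooted on F.
In C major, F is the subdominant; the diatonic major triad there is IV.
With A in the bass the chord is in first inversion, so the figured bass is 6.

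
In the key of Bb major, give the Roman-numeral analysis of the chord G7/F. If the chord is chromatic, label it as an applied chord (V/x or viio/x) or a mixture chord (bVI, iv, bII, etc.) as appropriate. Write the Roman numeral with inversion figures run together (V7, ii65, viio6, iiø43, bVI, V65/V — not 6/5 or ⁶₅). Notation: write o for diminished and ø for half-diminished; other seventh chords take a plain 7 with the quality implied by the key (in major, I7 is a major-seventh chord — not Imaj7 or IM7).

V42/ii

Stacked in thirds the chord is G-B-D-F: a dominant seventh chord on G.
G is not a diatonic chord root with this quality in Bb major, but it lies a perfect fifth above C (ii), so the chord functions as an applied dominant of ii.
With F in the bass the chord is in third inversion, so the figured bass is 42.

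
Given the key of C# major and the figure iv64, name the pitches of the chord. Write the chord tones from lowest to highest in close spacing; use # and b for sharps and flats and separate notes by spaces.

C# F# A

Scale degree 4 in C# major is F#; here the chord built on it is altered to a minor triad. iv64 is the minor subdominant, borrowed from the parallel minor.
So the chord is F#-A-C#, a minor triad.
The figured bass 64 indicates second inversion, placing the fifth (C#) in the bass: C#-F#-A.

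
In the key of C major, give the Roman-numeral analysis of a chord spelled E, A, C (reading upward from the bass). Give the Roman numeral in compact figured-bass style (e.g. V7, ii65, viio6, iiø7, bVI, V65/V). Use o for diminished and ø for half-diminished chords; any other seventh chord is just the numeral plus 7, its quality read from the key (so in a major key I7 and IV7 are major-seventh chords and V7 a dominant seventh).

vi64

Stacked in thirds the chord is A-C-E: a minor triad on A.
In C major, A is the submediant; the diatonic minor triad there is vi.
With E in the bass the chord is in second inversion, so the figured bass is 64.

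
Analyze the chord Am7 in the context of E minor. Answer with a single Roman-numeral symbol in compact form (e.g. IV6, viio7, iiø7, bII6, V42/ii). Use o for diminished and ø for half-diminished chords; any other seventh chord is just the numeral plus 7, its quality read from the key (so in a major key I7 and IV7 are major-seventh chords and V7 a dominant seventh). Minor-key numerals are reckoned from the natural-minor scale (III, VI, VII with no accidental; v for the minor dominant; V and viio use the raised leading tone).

Stacked in thirds the chord is A-C-E-G: a minor seventh chord on A.
A is scale degree 4 in E minor, and a minor seventh chord on that degree is written iv7.

iv7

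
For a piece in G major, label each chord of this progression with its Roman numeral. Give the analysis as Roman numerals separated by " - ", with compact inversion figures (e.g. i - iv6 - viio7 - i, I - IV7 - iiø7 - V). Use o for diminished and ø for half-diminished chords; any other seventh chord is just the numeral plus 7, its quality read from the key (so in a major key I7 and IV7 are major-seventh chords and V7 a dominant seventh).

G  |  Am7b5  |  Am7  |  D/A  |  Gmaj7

I - iiø7 - ii7 - V64 - I7

G: root G is the tonic; major triad there is I.
Am7b5 is non-diatonic — iiø7, a mixture chord from G minor.
Am7 has root A, degree 2 in G major, so ii7.
D/A: major triad on D = scale degree 5 → V64.
Gmaj7 has root G, degree 1 in G major, so I7.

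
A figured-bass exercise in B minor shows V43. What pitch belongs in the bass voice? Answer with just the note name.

C#

V in B minor has root F#; the chord is F#-A#-C#-E.
The figure 43 means second inversion — the fifth is in the bass.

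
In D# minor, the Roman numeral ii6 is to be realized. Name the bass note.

ii in D# minor has root E#; the chord is E#-G#-B#.
The figure 6 means first inversion — the third is in the bass.

G#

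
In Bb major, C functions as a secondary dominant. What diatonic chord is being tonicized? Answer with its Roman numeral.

V

The chord is a major triad on C.
A dominant resolves down a perfect fifth: C → F. In Bb major, F is scale degree 5, i.e. V.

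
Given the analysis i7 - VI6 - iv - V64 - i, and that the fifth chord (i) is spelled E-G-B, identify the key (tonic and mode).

E minor

i is given as E-G-B — a minor triad with root E.
If E is scale degree 1 and the mode makes that degree carry a minor triad, the tonic is E and the mode is minor.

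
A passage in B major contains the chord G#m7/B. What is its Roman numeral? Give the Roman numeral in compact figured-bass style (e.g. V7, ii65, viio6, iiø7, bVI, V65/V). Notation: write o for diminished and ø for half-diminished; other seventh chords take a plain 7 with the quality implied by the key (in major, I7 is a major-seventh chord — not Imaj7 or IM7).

vi65

Stacked in thirds the chord is G#-B-D#-F#: a minor seventh chord on G#.
G# is scale degree 6 in B major, and a minor seventh chord on that degree is written vi7.
With B in the bass the chord is in first inversion, so the figured bass is 65.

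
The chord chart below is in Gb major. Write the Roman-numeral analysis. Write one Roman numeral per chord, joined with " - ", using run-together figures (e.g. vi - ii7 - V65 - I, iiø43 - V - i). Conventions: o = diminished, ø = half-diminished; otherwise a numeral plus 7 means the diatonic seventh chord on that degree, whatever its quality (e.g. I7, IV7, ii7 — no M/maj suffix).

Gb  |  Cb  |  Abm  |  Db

I - IV - ii - V

Gb: major triad on Gb = scale degree 1 → I.
Cb has root Cb, degree 4 in Gb major, so IV.
Abm: root Ab is the supertonic; minor triad there is ii.
Db: root Db is the dominant; major triad there is V.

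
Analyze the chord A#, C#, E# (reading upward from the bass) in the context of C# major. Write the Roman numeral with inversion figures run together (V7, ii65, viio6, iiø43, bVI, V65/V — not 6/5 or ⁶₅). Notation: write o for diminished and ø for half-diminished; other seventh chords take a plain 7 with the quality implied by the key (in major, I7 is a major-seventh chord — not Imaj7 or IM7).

The pitches A#-C#-E# form a minor triad rooted on A#.
In C# major, A# is the submediant; the diatonic minor triad there is vi.

vi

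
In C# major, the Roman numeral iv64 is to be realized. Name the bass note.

C#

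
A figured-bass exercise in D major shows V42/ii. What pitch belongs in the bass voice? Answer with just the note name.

The applied chord V42/ii is rooted on B: B-D#-F#-A.
The figure 42 means third inversion — the seventh is in the bass.

A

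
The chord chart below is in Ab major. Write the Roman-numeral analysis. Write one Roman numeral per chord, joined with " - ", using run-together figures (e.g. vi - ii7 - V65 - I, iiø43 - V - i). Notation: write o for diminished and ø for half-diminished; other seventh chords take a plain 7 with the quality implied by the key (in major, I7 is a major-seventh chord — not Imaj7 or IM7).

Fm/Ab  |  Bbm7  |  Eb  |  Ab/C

vi6 - ii7 - V - I6

Fm/Ab has root F, degree 6 in Ab major, so vi6.
Bbm7: minor seventh chord on Bb = scale degree 2 → ii7.
Eb has root Eb, degree 5 in Ab major, so V.
Ab/C has root Ab, degree 1 in Ab major, so I6.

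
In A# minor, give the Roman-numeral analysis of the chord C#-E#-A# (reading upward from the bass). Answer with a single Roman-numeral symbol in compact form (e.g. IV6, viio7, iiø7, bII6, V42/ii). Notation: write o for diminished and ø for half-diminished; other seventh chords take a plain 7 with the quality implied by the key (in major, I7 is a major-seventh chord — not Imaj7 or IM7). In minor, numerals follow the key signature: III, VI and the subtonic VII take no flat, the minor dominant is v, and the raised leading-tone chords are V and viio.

i6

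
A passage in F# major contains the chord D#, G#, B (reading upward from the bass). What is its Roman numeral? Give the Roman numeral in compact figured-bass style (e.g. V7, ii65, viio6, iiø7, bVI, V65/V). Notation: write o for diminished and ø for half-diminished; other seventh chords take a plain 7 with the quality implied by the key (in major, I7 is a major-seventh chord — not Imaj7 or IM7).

ii64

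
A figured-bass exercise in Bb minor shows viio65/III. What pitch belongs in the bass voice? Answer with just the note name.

The applied chord viio65/III is rooted on C: C-Eb-Gb-Bbb.
The figure 65 means first inversion — the third is in the bass.

Eb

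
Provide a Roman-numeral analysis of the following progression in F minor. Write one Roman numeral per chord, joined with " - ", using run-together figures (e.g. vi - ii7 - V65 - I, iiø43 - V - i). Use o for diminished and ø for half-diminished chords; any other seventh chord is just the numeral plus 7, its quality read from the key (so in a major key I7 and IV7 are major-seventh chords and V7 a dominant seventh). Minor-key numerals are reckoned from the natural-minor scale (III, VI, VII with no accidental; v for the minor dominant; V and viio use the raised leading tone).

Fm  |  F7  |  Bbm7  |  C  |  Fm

Fm: root F is the tonic; minor triad there is i.
F7: a dominant seventh chord on F, the applied dominant of iv → V7/iv.
Bbm7 has root Bb, degree 4 in F minor, so iv7.
C has root C, degree 5 in F minor, so V.
Fm has root F, degree 1 in F minor, so i.

i - V7/iv - iv7 - V - i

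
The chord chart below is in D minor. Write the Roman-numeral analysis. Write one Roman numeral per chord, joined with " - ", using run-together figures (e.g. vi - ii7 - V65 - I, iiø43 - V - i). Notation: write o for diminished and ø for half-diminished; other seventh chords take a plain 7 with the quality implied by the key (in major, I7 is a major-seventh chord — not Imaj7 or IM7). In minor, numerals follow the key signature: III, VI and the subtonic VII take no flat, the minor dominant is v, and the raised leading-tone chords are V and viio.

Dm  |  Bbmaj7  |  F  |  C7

i - VI7 - III - VII7

Dm has root D, degree 1 in D minor, so i.
Bbmaj7: root Bb is the submediant; major seventh chord there is VI7.
F has root F, degree 3 in D minor, so III.
C7 has root C, degree 7 in D minor, so VII7.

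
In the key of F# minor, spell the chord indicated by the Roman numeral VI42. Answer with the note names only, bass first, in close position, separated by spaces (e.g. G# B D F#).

C# D F# A

In F# minor, scale degree 6 is D, and the diatonic chord built there is a major seventh chord.
That chord is spelled D-F#-A-C#.
The figured bass 42 indicates third inversion, placing the seventh (C#) in the bass: C#-D-F#-A.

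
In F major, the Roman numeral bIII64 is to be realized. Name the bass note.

Eb

bIII in F major has root Ab; the chord is Ab-C-Eb.
The figure 64 means second inversion — the fifth is in the bass.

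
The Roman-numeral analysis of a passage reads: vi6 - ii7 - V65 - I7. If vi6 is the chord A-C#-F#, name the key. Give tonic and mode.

A major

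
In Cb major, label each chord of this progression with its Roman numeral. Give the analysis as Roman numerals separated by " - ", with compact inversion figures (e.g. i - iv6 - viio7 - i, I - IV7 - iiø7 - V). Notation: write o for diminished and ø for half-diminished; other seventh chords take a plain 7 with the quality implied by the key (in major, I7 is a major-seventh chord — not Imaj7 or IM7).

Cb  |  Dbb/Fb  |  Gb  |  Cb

I - bII6 - V - I

Cb: root Cb is the tonic; major triad there is I.
Dbb/Fb: Dbb with this quality isn't in the key; a major triad on b2 is the Neapolitan sixth, bII6 (third, Fb, in the bass — hence the 6).
Gb: root Gb is the dominant; major triad there is V.
Cb has root Cb, degree 1 in Cb major, so I.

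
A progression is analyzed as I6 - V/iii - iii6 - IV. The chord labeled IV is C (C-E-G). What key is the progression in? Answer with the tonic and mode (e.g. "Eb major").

G major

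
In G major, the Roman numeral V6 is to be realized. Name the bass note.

F#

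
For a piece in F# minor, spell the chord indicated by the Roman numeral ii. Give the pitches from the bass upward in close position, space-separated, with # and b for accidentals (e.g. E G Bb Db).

G# B D#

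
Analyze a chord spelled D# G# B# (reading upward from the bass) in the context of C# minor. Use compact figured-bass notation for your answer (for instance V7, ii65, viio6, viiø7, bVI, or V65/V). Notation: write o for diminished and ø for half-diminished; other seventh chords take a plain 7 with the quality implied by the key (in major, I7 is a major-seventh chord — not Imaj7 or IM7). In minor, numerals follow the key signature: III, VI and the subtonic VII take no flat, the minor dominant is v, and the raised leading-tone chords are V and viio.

Stacked in thirds the chord is G#-B#-D#: a major triad on G#.
G# is scale degree 5 in C# minor, and a major triad on that degree is written V.
With D# in the bass the chord is in second inversion, so the figured bass is 64.

V64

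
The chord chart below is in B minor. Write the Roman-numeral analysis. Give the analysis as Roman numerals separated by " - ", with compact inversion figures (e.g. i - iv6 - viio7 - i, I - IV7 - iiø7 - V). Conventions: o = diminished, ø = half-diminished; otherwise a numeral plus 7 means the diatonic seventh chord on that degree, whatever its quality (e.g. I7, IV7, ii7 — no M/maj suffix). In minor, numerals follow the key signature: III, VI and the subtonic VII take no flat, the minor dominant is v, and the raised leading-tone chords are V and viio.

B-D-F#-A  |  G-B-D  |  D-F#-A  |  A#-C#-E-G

i7 - VI - III - viio7

B-D-F#-A: minor seventh chord on B = scale degree 1 → i7.
G-B-D: root G is the submediant; major triad there is VI.
D-F#-A: major triad on D = scale degree 3 → III.
A#-C#-E-G has root A#, degree 7 in B minor, so viio7.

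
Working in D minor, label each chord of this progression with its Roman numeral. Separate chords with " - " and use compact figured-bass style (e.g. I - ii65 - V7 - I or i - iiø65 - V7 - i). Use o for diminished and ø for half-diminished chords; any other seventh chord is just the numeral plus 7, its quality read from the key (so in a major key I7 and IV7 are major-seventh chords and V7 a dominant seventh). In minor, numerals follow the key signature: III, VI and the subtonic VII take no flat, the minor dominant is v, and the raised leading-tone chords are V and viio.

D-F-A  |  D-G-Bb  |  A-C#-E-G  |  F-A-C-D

i - iv64 - V7 - i65

D-F-A has root D, degree 1 in D minor, so i.
D-G-Bb: minor triad on G = scale degree 4 → iv64.
A-C#-E-G: dominant seventh chord on A = scale degree 5 → V7.
F-A-C-D: root D is the tonic; minor seventh chord there is i65.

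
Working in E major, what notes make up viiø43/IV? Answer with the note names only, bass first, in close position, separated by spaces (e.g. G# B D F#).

D F# G# B

The slash marks an applied leading-tone chord: viio of IV. In E major, IV is A, so the leading tone to it is G#, a half step below.
Building a half-diminished seventh chord on G# gives G#-B-D-F#.
The figured bass 43 indicates second inversion, placing the fifth (D) in the bass: D-F#-G#-B.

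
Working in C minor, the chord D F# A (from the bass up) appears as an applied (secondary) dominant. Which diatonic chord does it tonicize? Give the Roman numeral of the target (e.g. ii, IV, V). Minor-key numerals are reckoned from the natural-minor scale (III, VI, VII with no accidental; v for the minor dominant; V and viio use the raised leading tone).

V

The chord is a major triad on D.
A dominant resolves down a perfect fifth: D → G. In C minor, G is scale degree 5, i.e. V.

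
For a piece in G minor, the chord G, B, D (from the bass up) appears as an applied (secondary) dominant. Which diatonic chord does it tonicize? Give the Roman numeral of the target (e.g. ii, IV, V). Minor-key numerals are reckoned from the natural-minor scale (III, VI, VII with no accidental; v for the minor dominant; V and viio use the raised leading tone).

The chord is a major triad on G.
A dominant resolves down a perfect fifth: G → C. In G minor, C is scale degree 4, i.e. iv.

iv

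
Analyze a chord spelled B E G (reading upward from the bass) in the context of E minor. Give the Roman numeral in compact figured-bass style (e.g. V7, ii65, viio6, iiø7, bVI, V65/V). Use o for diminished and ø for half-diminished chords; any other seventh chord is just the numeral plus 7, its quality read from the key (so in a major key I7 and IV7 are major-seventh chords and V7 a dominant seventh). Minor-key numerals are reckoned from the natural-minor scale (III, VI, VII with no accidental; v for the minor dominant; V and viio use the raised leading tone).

The pitches E-G-B form a minor triad rooted on E.
In E minor, E is the tonic; the diatonic minor triad there is i.
With B in the bass the chord is in second inversion, so the figured bass is 64.

i64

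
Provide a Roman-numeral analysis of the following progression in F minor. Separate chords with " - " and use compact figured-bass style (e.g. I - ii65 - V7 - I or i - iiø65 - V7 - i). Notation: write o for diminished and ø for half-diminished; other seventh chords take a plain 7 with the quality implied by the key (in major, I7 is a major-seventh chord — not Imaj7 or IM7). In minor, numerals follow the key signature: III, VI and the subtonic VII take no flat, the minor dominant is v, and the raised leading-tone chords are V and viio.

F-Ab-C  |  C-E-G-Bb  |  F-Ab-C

i - V7 - i

F-Ab-C: minor triad on F = scale degree 1 → i.
C-E-G-Bb: root C is the dominant; dominant seventh chord there is V7.
F-Ab-C has root F, degree 1 in F minor, so i.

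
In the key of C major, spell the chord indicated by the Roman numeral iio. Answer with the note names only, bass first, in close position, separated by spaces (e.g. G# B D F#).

D F Ab

iio is the diminished supertonic triad, borrowed from the parallel minor. In C major that root is D.
So the chord is D-F-Ab, a diminished triad.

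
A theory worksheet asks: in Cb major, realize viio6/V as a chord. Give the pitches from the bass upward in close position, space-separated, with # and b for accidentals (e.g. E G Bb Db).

The slash marks an applied leading-tone chord: viio of V. In Cb major, V is Gb, so the leading tone to it is F, a half step below.
Building a diminished triad on F gives F-Ab-Cb.
With the 6 figure the chord is in first inversion; from the bass Ab upward in close position it reads Ab-Cb-F.

Ab Cb F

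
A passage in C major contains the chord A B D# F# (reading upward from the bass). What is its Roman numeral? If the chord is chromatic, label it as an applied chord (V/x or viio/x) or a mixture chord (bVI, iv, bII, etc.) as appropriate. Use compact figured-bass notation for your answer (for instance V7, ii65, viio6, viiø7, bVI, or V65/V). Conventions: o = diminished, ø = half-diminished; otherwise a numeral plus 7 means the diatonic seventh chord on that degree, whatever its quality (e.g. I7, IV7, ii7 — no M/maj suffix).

Stacked in thirds the chord is B-D#-F#-A: a dominant seventh chord on B.
B is not a diatonic chord root with this quality in C major, but it lies a perfect fifth above E (iii), so the chord functions as an applied dominant of iii.
With A in the bass the chord is in third inversion, so the figured bass is 42.

V42/iii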